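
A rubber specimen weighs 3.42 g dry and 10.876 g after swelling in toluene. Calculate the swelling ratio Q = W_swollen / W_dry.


Q = W_swollen / W_dry
Q = 10.876 / 3.42
Q = 3.18

Q = 3.18


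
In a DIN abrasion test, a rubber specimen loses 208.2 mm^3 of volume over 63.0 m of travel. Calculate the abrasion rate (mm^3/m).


Rate = volume_loss / distance
= 208.2 / 63.0
= 3.305 mm^3/m

3.305 mm^3/m


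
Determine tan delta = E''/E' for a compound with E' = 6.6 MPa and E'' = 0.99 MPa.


tan delta = E'' / E'
= 0.99 / 6.6
= 0.15

tan delta = 0.15


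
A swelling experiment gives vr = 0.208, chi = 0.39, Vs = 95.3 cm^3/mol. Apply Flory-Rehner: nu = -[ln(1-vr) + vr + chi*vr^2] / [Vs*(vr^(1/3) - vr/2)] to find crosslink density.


ln(1 - vr) = ln(1 - 0.208) = -0.2332
Numerator = -((-0.2332) + 0.208 + 0.39 * 0.208^2) = 0.0083
Denominator = 95.3 * (0.208^(1/3) - 0.208/2) = 46.5540
nu = 0.0083 / 46.5540 = 1.7874e-04 mol/cm^3

1.7874e-04 mol/cm^3


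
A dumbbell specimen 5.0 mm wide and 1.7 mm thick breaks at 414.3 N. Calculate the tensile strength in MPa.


Area = width * thickness = 5.0 * 1.7 = 8.5 mm^2
TS = force / area = 414.3 / 8.5 = 48.74 MPa

48.74 MPa


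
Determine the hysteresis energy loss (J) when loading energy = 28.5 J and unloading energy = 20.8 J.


Hysteresis loss = loading - unloading
= 28.5 - 20.8
= 7.7 J

7.7 J


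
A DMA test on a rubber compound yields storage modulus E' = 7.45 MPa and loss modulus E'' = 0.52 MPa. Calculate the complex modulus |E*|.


|E*| = sqrt(E'^2 + E''^2)
= sqrt(7.45^2 + 0.52^2)
= sqrt(55.5025 + 0.2704)
= 7.468 MPa

7.468 MPa


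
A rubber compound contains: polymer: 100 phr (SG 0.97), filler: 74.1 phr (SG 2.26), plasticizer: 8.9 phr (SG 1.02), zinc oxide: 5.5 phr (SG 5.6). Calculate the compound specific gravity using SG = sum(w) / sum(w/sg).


Sum of weights = 188.5
Volume contributions:
  polymer: 100/0.97 = 103.0928
  filler: 74.1/2.26 = 32.7876
  plasticizer: 8.9/1.02 = 8.7255
  zinc oxide: 5.5/5.6 = 0.9821
Sum of volumes = 145.5880
SG = 188.5 / 145.5880 = 1.295

SG = 1.295


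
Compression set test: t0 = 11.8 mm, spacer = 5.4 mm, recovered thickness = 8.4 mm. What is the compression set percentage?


CS = (t0 - recovered) / (t0 - ts) * 100
= (11.8 - 8.4) / (11.8 - 5.4) * 100
= 3.4 / 6.4 * 100
= 53.1%

53.1%


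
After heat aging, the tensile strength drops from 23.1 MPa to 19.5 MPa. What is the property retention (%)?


Retention = aged / original * 100
= 19.5 / 23.1 * 100
= 84.4%

84.4%


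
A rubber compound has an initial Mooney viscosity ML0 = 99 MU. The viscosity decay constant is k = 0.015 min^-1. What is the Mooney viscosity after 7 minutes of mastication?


ML = ML0 * exp(-k * t)
ML = 99 * exp(-0.015 * 7)
ML = 99 * 0.9003
ML = 89.13 MU

89.13 MU


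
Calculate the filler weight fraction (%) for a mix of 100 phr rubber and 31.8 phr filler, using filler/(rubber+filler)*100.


Filler % = filler / (rubber + filler) * 100
= 31.8 / (100 + 31.8) * 100
= 31.8 / 131.8 * 100
= 24.13%

24.13%


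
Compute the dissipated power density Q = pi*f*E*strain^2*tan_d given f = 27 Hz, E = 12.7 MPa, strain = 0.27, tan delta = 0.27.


Q = pi * f * E * strain^2 * tan_d
= pi * 27 * 12.7 * 0.27^2 * 0.27
= pi * 27 * 12.7 * 0.0729 * 0.27
= 21.2036

Q = 21.2036


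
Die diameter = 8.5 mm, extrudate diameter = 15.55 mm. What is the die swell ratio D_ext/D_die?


Die swell ratio = D_extrudate / D_die
= 15.55 / 8.5
= 1.829

Die swell = 1.829


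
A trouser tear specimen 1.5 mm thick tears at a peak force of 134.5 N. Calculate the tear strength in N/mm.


Tear strength = force / thickness
= 134.5 / 1.5
= 89.67 N/mm

89.67 N/mm


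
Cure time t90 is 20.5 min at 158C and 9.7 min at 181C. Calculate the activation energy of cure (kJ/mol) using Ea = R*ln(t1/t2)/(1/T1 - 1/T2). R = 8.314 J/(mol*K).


T1 = 431.15 K, T2 = 454.15 K
1/T1 - 1/T2 = 1.1746e-04
ln(t1/t2) = ln(20.5/9.7) = 0.7483
Ea = 8.314 * 0.7483 / 1.1746e-04 = 52964.5221 J/mol
Ea = 52.96 kJ/mol

52.96 kJ/mol


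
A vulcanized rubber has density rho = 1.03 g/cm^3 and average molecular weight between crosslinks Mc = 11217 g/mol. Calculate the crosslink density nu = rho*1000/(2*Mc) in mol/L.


nu = rho * 1000 / (2 * Mc)
nu = 1.03 * 1000 / (2 * 11217)
nu = 1030.0 / 22434
nu = 0.0459 mol/L

0.0459 mol/L


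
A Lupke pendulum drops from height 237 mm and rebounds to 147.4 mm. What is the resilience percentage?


Resilience = h_rebound / h_drop * 100
= 147.4 / 237 * 100
= 62.2%

62.2%


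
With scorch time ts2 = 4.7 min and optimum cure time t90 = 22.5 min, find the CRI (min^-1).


CRI = 100 / (t90 - ts2)
= 100 / (22.5 - 4.7)
= 100 / 17.8
= 5.62 min^-1

5.62 min^-1


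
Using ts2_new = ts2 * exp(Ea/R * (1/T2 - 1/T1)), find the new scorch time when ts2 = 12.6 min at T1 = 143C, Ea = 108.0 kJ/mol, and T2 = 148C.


Convert temperatures: T1 = 143 + 273.15 = 416.15 K, T2 = 148 + 273.15 = 421.15 K
ts2_new = 12.6 * exp(108000 / 8.314 * (1/421.15 - 1/416.15))
1/T2 - 1/T1 = -2.8529e-05
ts2_new = 8.7 min

8.7 min


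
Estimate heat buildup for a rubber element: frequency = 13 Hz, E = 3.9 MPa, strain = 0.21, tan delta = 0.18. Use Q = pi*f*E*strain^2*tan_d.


Q = pi * f * E * strain^2 * tan_d
= pi * 13 * 3.9 * 0.21^2 * 0.18
= pi * 13 * 3.9 * 0.0441 * 0.18
= 1.2644

Q = 1.2644


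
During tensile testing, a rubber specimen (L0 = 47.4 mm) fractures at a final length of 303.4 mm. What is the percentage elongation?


Elongation = (Lf - L0) / L0 * 100
= (303.4 - 47.4) / 47.4 * 100
= 256.0 / 47.4 * 100
= 540.1%

540.1%


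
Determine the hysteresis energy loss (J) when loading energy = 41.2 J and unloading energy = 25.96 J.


Hysteresis loss = loading - unloading
= 41.2 - 25.96
= 15.24 J

15.24 J


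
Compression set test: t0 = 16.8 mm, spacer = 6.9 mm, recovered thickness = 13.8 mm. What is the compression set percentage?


CS = (t0 - recovered) / (t0 - ts) * 100
= (16.8 - 13.8) / (16.8 - 6.9) * 100
= 3.0 / 9.9 * 100
= 30.3%

30.3%


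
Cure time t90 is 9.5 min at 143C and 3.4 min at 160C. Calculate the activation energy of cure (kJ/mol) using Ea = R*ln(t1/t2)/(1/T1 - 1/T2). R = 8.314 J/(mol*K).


T1 = 416.15 K, T2 = 433.15 K
1/T1 - 1/T2 = 9.4311e-05
ln(t1/t2) = ln(9.5/3.4) = 1.0275
Ea = 8.314 * 1.0275 / 9.4311e-05 = 90581.1990 J/mol
Ea = 90.58 kJ/mol

90.58 kJ/mol


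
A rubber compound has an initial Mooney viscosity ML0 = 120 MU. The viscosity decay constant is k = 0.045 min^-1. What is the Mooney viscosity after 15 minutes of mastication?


ML = ML0 * exp(-k * t)
ML = 120 * exp(-0.045 * 15)
ML = 120 * 0.5092
ML = 61.1 MU

61.1 MU


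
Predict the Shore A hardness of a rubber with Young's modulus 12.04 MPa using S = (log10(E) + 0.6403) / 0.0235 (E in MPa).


log10(E) = 0.0235*S - 0.6403  =>  S = (log10(E) + 0.6403) / 0.0235
log10(12.04) = 1.080626
S = (1.080626 + 0.6403) / 0.0235 = 1.720926 / 0.0235
S = 73.2

Shore A = 73.2


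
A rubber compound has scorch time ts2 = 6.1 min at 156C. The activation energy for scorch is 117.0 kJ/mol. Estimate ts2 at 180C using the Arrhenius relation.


Convert temperatures: T1 = 156 + 273.15 = 429.15 K, T2 = 180 + 273.15 = 453.15 K
ts2_new = 6.1 * exp(117000 / 8.314 * (1/453.15 - 1/429.15))
1/T2 - 1/T1 = -1.2341e-04
ts2_new = 1.07 min

1.07 min


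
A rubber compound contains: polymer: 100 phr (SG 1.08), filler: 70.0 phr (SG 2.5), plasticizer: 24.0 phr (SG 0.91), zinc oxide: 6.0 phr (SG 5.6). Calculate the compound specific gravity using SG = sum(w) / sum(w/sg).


Sum of weights = 200.0
Volume contributions:
  polymer: 100/1.08 = 92.5926
  filler: 70.0/2.5 = 28.0000
  plasticizer: 24.0/0.91 = 26.3736
  zinc oxide: 6.0/5.6 = 1.0714
Sum of volumes = 148.0376
SG = 200.0 / 148.0376 = 1.351

SG = 1.351


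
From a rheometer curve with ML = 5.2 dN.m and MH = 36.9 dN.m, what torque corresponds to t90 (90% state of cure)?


M90 = ML + 0.9 * (MH - ML)
M90 = 5.2 + 0.9 * (36.9 - 5.2)
M90 = 5.2 + 0.9 * 31.7
M90 = 33.73 dN.m

33.73 dN.m


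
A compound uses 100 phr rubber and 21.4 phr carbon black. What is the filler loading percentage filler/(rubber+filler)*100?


Filler % = filler / (rubber + filler) * 100
= 21.4 / (100 + 21.4) * 100
= 21.4 / 121.4 * 100
= 17.63%

17.63%


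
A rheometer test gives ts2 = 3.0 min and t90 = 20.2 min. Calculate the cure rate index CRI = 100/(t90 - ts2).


CRI = 100 / (t90 - ts2)
= 100 / (20.2 - 3.0)
= 100 / 17.2
= 5.81 min^-1

5.81 min^-1


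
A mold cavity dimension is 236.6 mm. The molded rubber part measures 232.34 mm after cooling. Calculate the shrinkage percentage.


Shrinkage = (mold - part) / mold * 100
= (236.6 - 232.34) / 236.6 * 100
= 4.26 / 236.6 * 100
= 1.8%

1.8%


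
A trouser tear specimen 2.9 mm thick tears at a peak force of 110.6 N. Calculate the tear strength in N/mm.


Tear strength = force / thickness
= 110.6 / 2.9
= 38.14 N/mm

38.14 N/mm


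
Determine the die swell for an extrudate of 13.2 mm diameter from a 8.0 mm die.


Die swell ratio = D_extrudate / D_die
= 13.2 / 8.0
= 1.65

Die swell = 1.65


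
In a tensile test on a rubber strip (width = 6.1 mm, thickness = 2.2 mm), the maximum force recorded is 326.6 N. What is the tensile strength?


Area = width * thickness = 6.1 * 2.2 = 13.42 mm^2
TS = force / area = 326.6 / 13.42 = 24.34 MPa

24.34 MPa


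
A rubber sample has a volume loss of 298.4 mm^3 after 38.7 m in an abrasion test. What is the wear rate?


Rate = volume_loss / distance
= 298.4 / 38.7
= 7.711 mm^3/m

7.711 mm^3/m


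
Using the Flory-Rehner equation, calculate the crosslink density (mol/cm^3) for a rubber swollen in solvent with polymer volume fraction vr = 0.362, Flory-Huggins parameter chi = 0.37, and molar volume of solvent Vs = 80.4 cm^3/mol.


ln(1 - vr) = ln(1 - 0.362) = -0.4494
Numerator = -((-0.4494) + 0.362 + 0.37 * 0.362^2) = 0.0389
Denominator = 80.4 * (0.362^(1/3) - 0.362/2) = 42.7482
nu = 0.0389 / 42.7482 = 9.1070e-04 mol/cm^3

9.1070e-04 mol/cm^3


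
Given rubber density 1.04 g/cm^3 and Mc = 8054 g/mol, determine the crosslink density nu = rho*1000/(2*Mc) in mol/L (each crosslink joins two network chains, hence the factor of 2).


nu = rho * 1000 / (2 * Mc)
nu = 1.04 * 1000 / (2 * 8054)
nu = 1040.0 / 16108
nu = 0.0646 mol/L

0.0646 mol/L


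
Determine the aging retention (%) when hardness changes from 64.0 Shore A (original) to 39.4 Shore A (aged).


Retention = aged / original * 100
= 39.4 / 64.0 * 100
= 61.6%

61.6%


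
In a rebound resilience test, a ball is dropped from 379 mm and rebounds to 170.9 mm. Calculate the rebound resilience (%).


Resilience = h_rebound / h_drop * 100
= 170.9 / 379 * 100
= 45.1%

45.1%


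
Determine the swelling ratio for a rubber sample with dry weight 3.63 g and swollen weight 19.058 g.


Q = W_swollen / W_dry
Q = 19.058 / 3.63
Q = 5.25

Q = 5.25


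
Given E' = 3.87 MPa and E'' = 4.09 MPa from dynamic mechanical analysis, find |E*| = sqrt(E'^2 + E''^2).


|E*| = sqrt(E'^2 + E''^2)
= sqrt(3.87^2 + 4.09^2)
= sqrt(14.9769 + 16.7281)
= 5.631 MPa

5.631 MPa


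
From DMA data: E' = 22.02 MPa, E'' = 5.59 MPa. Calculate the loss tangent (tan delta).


tan delta = E'' / E'
= 5.59 / 22.02
= 0.2539

tan delta = 0.2539


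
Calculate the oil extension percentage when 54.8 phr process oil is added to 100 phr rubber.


Oil % = oil / (100 + oil) * 100
= 54.8 / (100 + 54.8) * 100
= 54.8 / 154.8 * 100
= 35.4%

35.4%


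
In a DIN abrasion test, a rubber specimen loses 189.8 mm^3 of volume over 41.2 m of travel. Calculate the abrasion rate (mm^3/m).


Rate = volume_loss / distance
= 189.8 / 41.2
= 4.607 mm^3/m

4.607 mm^3/m


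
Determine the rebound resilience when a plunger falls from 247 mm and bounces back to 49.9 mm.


Resilience = h_rebound / h_drop * 100
= 49.9 / 247 * 100
= 20.2%

20.2%


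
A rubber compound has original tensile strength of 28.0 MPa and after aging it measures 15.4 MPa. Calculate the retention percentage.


Retention = aged / original * 100
= 15.4 / 28.0 * 100
= 55.0%

55.0%


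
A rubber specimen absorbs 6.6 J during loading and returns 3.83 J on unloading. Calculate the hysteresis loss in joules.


Hysteresis loss = loading - unloading
= 6.6 - 3.83
= 2.77 J

2.77 J


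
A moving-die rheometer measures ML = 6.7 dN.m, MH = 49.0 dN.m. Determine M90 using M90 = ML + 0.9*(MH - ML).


M90 = ML + 0.9 * (MH - ML)
M90 = 6.7 + 0.9 * (49.0 - 6.7)
M90 = 6.7 + 0.9 * 42.3
M90 = 44.77 dN.m

44.77 dN.m


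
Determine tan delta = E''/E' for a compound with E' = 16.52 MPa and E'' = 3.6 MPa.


tan delta = E'' / E'
= 3.6 / 16.52
= 0.2179

tan delta = 0.2179


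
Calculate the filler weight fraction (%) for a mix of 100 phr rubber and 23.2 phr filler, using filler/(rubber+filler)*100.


Filler % = filler / (rubber + filler) * 100
= 23.2 / (100 + 23.2) * 100
= 23.2 / 123.2 * 100
= 18.83%

18.83%


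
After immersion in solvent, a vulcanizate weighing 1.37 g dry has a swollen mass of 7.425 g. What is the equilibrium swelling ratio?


Q = W_swollen / W_dry
Q = 7.425 / 1.37
Q = 5.42

Q = 5.42


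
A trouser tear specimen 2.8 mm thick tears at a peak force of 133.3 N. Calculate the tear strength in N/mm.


Tear strength = force / thickness
= 133.3 / 2.8
= 47.61 N/mm

47.61 N/mm


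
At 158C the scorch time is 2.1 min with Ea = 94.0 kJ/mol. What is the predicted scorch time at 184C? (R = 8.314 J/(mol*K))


Convert temperatures: T1 = 158 + 273.15 = 431.15 K, T2 = 184 + 273.15 = 457.15 K
ts2_new = 2.1 * exp(94000 / 8.314 * (1/457.15 - 1/431.15))
1/T2 - 1/T1 = -1.3191e-04
ts2_new = 0.47 min

0.47 min


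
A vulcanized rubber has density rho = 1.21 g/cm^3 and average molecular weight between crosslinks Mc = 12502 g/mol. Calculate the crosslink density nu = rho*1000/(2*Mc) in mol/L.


nu = rho * 1000 / (2 * Mc)
nu = 1.21 * 1000 / (2 * 12502)
nu = 1210.0 / 25004
nu = 0.0484 mol/L

0.0484 mol/L


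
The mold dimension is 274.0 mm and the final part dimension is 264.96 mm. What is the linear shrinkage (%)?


Shrinkage = (mold - part) / mold * 100
= (274.0 - 264.96) / 274.0 * 100
= 9.04 / 274.0 * 100
= 3.3%

3.3%


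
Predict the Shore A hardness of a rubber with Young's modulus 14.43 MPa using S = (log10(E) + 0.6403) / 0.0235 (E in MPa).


log10(E) = 0.0235*S - 0.6403  =>  S = (log10(E) + 0.6403) / 0.0235
log10(14.43) = 1.159266
S = (1.159266 + 0.6403) / 0.0235 = 1.799566 / 0.0235
S = 76.6

Shore A = 76.6


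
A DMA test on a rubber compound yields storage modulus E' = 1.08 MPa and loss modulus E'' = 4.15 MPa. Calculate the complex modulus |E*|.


|E*| = sqrt(E'^2 + E''^2)
= sqrt(1.08^2 + 4.15^2)
= sqrt(1.1664 + 17.2225)
= 4.288 MPa

4.288 MPa


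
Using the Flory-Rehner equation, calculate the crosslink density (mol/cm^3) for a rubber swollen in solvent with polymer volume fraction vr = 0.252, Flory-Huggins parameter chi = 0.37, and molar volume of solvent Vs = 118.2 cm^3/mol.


ln(1 - vr) = ln(1 - 0.252) = -0.2904
Numerator = -((-0.2904) + 0.252 + 0.37 * 0.252^2) = 0.0149
Denominator = 118.2 * (0.252^(1/3) - 0.252/2) = 59.7662
nu = 0.0149 / 59.7662 = 2.4857e-04 mol/cm^3

2.4857e-04 mol/cm^3


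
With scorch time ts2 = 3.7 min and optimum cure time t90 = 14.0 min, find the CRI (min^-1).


CRI = 100 / (t90 - ts2)
= 100 / (14.0 - 3.7)
= 100 / 10.3
= 9.71 min^-1

9.71 min^-1


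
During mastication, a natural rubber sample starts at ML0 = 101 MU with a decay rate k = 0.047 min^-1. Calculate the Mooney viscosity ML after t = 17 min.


ML = ML0 * exp(-k * t)
ML = 101 * exp(-0.047 * 17)
ML = 101 * 0.4498
ML = 45.43 MU

45.43 MU


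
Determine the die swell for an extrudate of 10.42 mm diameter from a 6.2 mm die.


Die swell ratio = D_extrudate / D_die
= 10.42 / 6.2
= 1.681

Die swell = 1.681


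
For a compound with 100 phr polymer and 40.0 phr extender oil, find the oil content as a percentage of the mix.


Oil % = oil / (100 + oil) * 100
= 40.0 / (100 + 40.0) * 100
= 40.0 / 140.0 * 100
= 28.57%

28.57%


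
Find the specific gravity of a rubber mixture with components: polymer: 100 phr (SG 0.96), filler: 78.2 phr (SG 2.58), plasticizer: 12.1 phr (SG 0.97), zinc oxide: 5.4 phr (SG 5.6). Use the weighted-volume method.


Sum of weights = 195.7
Volume contributions:
  polymer: 100/0.96 = 104.1667
  filler: 78.2/2.58 = 30.3101
  plasticizer: 12.1/0.97 = 12.4742
  zinc oxide: 5.4/5.6 = 0.9643
Sum of volumes = 147.9153
SG = 195.7 / 147.9153 = 1.323

SG = 1.323


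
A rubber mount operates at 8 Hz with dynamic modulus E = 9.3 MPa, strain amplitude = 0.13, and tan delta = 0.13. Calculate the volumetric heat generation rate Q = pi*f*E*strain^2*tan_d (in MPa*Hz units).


Q = pi * f * E * strain^2 * tan_d
= pi * 8 * 9.3 * 0.13^2 * 0.13
= pi * 8 * 9.3 * 0.0169 * 0.13
= 0.5135

Q = 0.5135


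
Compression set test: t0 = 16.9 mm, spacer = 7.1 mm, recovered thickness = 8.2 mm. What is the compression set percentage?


CS = (t0 - recovered) / (t0 - ts) * 100
= (16.9 - 8.2) / (16.9 - 7.1) * 100
= 8.7 / 9.8 * 100
= 88.8%

88.8%


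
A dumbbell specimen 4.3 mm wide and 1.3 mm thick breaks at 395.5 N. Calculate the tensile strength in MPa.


Area = width * thickness = 4.3 * 1.3 = 5.59 mm^2
TS = force / area = 395.5 / 5.59 = 70.75 MPa

70.75 MPa


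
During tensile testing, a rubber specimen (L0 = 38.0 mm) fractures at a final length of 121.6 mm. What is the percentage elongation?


Elongation = (Lf - L0) / L0 * 100
= (121.6 - 38.0) / 38.0 * 100
= 83.6 / 38.0 * 100
= 220.0%

220.0%


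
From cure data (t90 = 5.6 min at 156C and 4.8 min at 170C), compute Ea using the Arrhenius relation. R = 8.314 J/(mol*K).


T1 = 429.15 K, T2 = 443.15 K
1/T1 - 1/T2 = 7.3615e-05
ln(t1/t2) = ln(5.6/4.8) = 0.1542
Ea = 8.314 * 0.1542 / 7.3615e-05 = 17409.5401 J/mol
Ea = 17.41 kJ/mol

17.41 kJ/mol


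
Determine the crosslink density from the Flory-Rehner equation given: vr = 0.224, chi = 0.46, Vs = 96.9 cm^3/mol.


ln(1 - vr) = ln(1 - 0.224) = -0.2536
Numerator = -((-0.2536) + 0.224 + 0.46 * 0.224^2) = 0.0065
Denominator = 96.9 * (0.224^(1/3) - 0.224/2) = 47.9963
nu = 0.0065 / 47.9963 = 1.3588e-04 mol/cm^3

1.3588e-04 mol/cm^3


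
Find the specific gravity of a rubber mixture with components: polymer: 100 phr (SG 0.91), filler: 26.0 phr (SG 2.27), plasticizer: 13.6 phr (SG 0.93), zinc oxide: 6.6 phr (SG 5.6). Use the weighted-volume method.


Sum of weights = 146.2
Volume contributions:
  polymer: 100/0.91 = 109.8901
  filler: 26.0/2.27 = 11.4537
  plasticizer: 13.6/0.93 = 14.6237
  zinc oxide: 6.6/5.6 = 1.1786
Sum of volumes = 137.1461
SG = 146.2 / 137.1461 = 1.066

SG = 1.066


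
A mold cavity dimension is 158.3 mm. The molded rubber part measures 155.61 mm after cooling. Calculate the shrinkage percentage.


Shrinkage = (mold - part) / mold * 100
= (158.3 - 155.61) / 158.3 * 100
= 2.69 / 158.3 * 100
= 1.7%

1.7%


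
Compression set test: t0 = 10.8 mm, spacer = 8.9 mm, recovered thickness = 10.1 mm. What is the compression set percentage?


CS = (t0 - recovered) / (t0 - ts) * 100
= (10.8 - 10.1) / (10.8 - 8.9) * 100
= 0.7 / 1.9 * 100
= 36.8%

36.8%


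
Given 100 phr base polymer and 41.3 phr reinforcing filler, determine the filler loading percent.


Filler % = filler / (rubber + filler) * 100
= 41.3 / (100 + 41.3) * 100
= 41.3 / 141.3 * 100
= 29.23%

29.23%


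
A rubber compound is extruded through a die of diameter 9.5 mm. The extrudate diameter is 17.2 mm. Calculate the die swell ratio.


Die swell ratio = D_extrudate / D_die
= 17.2 / 9.5
= 1.811

Die swell = 1.811


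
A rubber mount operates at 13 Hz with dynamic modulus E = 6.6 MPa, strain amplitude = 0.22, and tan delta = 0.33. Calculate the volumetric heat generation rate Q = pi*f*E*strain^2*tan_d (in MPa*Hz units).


Q = pi * f * E * strain^2 * tan_d
= pi * 13 * 6.6 * 0.22^2 * 0.33
= pi * 13 * 6.6 * 0.0484 * 0.33
= 4.3052

Q = 4.3052


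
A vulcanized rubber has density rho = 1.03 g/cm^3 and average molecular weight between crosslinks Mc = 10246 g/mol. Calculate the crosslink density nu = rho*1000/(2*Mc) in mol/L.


nu = rho * 1000 / (2 * Mc)
nu = 1.03 * 1000 / (2 * 10246)
nu = 1030.0 / 20492
nu = 0.0503 mol/L

0.0503 mol/L


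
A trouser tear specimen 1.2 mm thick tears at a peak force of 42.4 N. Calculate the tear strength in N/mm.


Tear strength = force / thickness
= 42.4 / 1.2
= 35.33 N/mm

35.33 N/mm


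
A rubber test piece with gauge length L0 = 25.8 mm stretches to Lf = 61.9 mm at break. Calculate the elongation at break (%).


Elongation = (Lf - L0) / L0 * 100
= (61.9 - 25.8) / 25.8 * 100
= 36.1 / 25.8 * 100
= 139.9%

139.9%


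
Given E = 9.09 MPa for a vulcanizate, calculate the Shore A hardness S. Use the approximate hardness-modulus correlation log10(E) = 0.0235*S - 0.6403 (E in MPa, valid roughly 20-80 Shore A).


log10(E) = 0.0235*S - 0.6403  =>  S = (log10(E) + 0.6403) / 0.0235
log10(9.09) = 0.958564
S = (0.958564 + 0.6403) / 0.0235 = 1.598864 / 0.0235
S = 68.0

Shore A = 68.0


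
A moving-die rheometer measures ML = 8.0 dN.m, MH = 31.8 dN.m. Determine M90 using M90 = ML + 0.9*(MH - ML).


M90 = ML + 0.9 * (MH - ML)
M90 = 8.0 + 0.9 * (31.8 - 8.0)
M90 = 8.0 + 0.9 * 23.8
M90 = 29.42 dN.m

29.42 dN.m


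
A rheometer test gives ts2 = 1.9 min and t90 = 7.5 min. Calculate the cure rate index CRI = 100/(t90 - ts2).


CRI = 100 / (t90 - ts2)
= 100 / (7.5 - 1.9)
= 100 / 5.6
= 17.86 min^-1

17.86 min^-1


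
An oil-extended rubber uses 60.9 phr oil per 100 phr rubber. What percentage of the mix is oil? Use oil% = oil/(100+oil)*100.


Oil % = oil / (100 + oil) * 100
= 60.9 / (100 + 60.9) * 100
= 60.9 / 160.9 * 100
= 37.85%

37.85%


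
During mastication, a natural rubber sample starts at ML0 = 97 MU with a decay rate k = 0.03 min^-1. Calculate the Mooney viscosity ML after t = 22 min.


ML = ML0 * exp(-k * t)
ML = 97 * exp(-0.03 * 22)
ML = 97 * 0.5169
ML = 50.13 MU

50.13 MU


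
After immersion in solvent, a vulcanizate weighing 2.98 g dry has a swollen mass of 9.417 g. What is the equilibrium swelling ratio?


Q = W_swollen / W_dry
Q = 9.417 / 2.98
Q = 3.16

Q = 3.16


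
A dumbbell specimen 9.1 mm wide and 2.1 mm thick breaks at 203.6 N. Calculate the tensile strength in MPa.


Area = width * thickness = 9.1 * 2.1 = 19.11 mm^2
TS = force / area = 203.6 / 19.11 = 10.65 MPa

10.65 MPa


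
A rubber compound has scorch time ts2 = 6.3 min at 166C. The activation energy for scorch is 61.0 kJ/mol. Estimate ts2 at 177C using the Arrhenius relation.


Convert temperatures: T1 = 166 + 273.15 = 439.15 K, T2 = 177 + 273.15 = 450.15 K
ts2_new = 6.3 * exp(61000 / 8.314 * (1/450.15 - 1/439.15))
1/T2 - 1/T1 = -5.5645e-05
ts2_new = 4.19 min

4.19 min


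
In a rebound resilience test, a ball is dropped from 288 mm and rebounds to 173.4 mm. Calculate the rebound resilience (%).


Resilience = h_rebound / h_drop * 100
= 173.4 / 288 * 100
= 60.2%

60.2%


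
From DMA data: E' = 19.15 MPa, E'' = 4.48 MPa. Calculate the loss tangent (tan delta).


tan delta = E'' / E'
= 4.48 / 19.15
= 0.2339

tan delta = 0.2339


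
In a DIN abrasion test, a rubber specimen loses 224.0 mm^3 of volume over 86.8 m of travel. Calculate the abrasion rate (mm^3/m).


Rate = volume_loss / distance
= 224.0 / 86.8
= 2.581 mm^3/m

2.581 mm^3/m


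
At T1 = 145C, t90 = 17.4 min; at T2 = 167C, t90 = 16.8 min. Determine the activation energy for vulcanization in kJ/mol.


T1 = 418.15 K, T2 = 440.15 K
1/T1 - 1/T2 = 1.1953e-04
ln(t1/t2) = ln(17.4/16.8) = 0.0351
Ea = 8.314 * 0.0351 / 1.1953e-04 = 2440.7306 J/mol
Ea = 2.44 kJ/mol

2.44 kJ/mol


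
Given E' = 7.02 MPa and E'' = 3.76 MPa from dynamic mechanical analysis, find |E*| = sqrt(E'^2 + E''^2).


|E*| = sqrt(E'^2 + E''^2)
= sqrt(7.02^2 + 3.76^2)
= sqrt(49.2804 + 14.1376)
= 7.964 MPa

7.964 MPa


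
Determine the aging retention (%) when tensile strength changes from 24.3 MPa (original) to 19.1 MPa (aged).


Retention = aged / original * 100
= 19.1 / 24.3 * 100
= 78.6%

78.6%


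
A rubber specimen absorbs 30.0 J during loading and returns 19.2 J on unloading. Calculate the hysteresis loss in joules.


Hysteresis loss = loading - unloading
= 30.0 - 19.2
= 10.8 J

10.8 J


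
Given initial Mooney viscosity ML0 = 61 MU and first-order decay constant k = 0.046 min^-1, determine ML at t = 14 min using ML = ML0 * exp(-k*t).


ML = ML0 * exp(-k * t)
ML = 61 * exp(-0.046 * 14)
ML = 61 * 0.5252
ML = 32.04 MU

32.04 MU


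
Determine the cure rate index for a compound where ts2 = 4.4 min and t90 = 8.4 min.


CRI = 100 / (t90 - ts2)
= 100 / (8.4 - 4.4)
= 100 / 4.0
= 25.0 min^-1

25.0 min^-1


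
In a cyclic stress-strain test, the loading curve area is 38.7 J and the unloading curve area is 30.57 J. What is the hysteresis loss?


Hysteresis loss = loading - unloading
= 38.7 - 30.57
= 8.13 J

8.13 J


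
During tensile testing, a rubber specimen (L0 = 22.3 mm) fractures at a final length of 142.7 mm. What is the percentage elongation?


Elongation = (Lf - L0) / L0 * 100
= (142.7 - 22.3) / 22.3 * 100
= 120.4 / 22.3 * 100
= 539.9%

539.9%


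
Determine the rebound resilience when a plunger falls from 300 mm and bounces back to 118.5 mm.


Resilience = h_rebound / h_drop * 100
= 118.5 / 300 * 100
= 39.5%

39.5%


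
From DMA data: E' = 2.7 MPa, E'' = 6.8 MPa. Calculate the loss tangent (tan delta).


tan delta = E'' / E'
= 6.8 / 2.7
= 2.5185

tan delta = 2.5185


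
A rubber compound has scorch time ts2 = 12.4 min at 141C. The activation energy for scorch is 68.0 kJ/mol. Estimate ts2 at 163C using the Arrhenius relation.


Convert temperatures: T1 = 141 + 273.15 = 414.15 K, T2 = 163 + 273.15 = 436.15 K
ts2_new = 12.4 * exp(68000 / 8.314 * (1/436.15 - 1/414.15))
1/T2 - 1/T1 = -1.2179e-04
ts2_new = 4.58 min

4.58 min


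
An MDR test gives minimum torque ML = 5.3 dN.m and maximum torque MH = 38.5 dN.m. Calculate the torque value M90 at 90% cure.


M90 = ML + 0.9 * (MH - ML)
M90 = 5.3 + 0.9 * (38.5 - 5.3)
M90 = 5.3 + 0.9 * 33.2
M90 = 35.18 dN.m

35.18 dN.m


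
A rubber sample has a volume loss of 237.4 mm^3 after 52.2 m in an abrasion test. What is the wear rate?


Rate = volume_loss / distance
= 237.4 / 52.2
= 4.548 mm^3/m

4.548 mm^3/m


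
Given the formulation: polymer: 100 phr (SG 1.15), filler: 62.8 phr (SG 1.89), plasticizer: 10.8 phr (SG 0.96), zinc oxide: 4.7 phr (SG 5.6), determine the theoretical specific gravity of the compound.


Sum of weights = 178.3
Volume contributions:
  polymer: 100/1.15 = 86.9565
  filler: 62.8/1.89 = 33.2275
  plasticizer: 10.8/0.96 = 11.2500
  zinc oxide: 4.7/5.6 = 0.8393
Sum of volumes = 132.2733
SG = 178.3 / 132.2733 = 1.348

SG = 1.348


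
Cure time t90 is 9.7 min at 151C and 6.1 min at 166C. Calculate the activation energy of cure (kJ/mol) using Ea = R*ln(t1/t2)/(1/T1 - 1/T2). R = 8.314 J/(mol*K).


T1 = 424.15 K, T2 = 439.15 K
1/T1 - 1/T2 = 8.0530e-05
ln(t1/t2) = ln(9.7/6.1) = 0.4638
Ea = 8.314 * 0.4638 / 8.0530e-05 = 47886.8881 J/mol
Ea = 47.89 kJ/mol

47.89 kJ/mol


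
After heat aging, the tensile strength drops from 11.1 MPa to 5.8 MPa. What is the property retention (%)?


Retention = aged / original * 100
= 5.8 / 11.1 * 100
= 52.3%

52.3%


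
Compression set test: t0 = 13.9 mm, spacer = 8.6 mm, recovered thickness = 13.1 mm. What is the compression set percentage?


CS = (t0 - recovered) / (t0 - ts) * 100
= (13.9 - 13.1) / (13.9 - 8.6) * 100
= 0.8 / 5.3 * 100
= 15.1%

15.1%


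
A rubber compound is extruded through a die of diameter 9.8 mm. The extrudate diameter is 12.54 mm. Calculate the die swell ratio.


Die swell ratio = D_extrudate / D_die
= 12.54 / 9.8
= 1.28

Die swell = 1.28


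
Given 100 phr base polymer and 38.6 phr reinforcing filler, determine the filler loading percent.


Filler % = filler / (rubber + filler) * 100
= 38.6 / (100 + 38.6) * 100
= 38.6 / 138.6 * 100
= 27.85%

27.85%


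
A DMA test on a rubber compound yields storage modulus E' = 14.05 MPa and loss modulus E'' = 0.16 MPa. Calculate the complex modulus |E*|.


|E*| = sqrt(E'^2 + E''^2)
= sqrt(14.05^2 + 0.16^2)
= sqrt(197.4025 + 0.0256)
= 14.051 MPa

14.051 MPa


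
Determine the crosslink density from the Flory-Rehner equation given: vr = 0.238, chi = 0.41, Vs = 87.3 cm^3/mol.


ln(1 - vr) = ln(1 - 0.238) = -0.2718
Numerator = -((-0.2718) + 0.238 + 0.41 * 0.238^2) = 0.0106
Denominator = 87.3 * (0.238^(1/3) - 0.238/2) = 43.7125
nu = 0.0106 / 43.7125 = 2.4214e-04 mol/cm^3

2.4214e-04 mol/cm^3


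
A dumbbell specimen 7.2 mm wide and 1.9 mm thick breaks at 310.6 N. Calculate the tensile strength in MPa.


Area = width * thickness = 7.2 * 1.9 = 13.68 mm^2
TS = force / area = 310.6 / 13.68 = 22.7 MPa

22.7 MPa


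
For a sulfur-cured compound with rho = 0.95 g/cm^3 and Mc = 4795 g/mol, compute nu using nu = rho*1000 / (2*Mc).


nu = rho * 1000 / (2 * Mc)
nu = 0.95 * 1000 / (2 * 4795)
nu = 950.0 / 9590
nu = 0.0991 mol/L

0.0991 mol/L


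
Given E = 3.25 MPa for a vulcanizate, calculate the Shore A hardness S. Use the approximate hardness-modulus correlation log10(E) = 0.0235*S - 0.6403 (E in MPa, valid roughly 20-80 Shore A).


log10(E) = 0.0235*S - 0.6403  =>  S = (log10(E) + 0.6403) / 0.0235
log10(3.25) = 0.511883
S = (0.511883 + 0.6403) / 0.0235 = 1.152183 / 0.0235
S = 49.0

Shore A = 49.0


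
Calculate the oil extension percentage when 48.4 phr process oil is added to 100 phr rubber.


Oil % = oil / (100 + oil) * 100
= 48.4 / (100 + 48.4) * 100
= 48.4 / 148.4 * 100
= 32.61%

32.61%


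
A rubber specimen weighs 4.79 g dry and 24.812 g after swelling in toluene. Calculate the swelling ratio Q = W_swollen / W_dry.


Q = W_swollen / W_dry
Q = 24.812 / 4.79
Q = 5.18

Q = 5.18


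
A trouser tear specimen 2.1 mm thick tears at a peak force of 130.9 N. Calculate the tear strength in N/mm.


Tear strength = force / thickness
= 130.9 / 2.1
= 62.33 N/mm

62.33 N/mm


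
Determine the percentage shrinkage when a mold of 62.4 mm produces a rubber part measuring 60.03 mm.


Shrinkage = (mold - part) / mold * 100
= (62.4 - 60.03) / 62.4 * 100
= 2.37 / 62.4 * 100
= 3.8%

3.8%


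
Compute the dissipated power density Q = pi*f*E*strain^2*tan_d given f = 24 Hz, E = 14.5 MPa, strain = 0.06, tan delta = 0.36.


Q = pi * f * E * strain^2 * tan_d
= pi * 24 * 14.5 * 0.06^2 * 0.36
= pi * 24 * 14.5 * 0.0036 * 0.36
= 1.4169

Q = 1.4169


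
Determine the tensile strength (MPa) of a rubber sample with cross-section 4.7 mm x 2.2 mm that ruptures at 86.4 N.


Area = width * thickness = 4.7 * 2.2 = 10.34 mm^2
TS = force / area = 86.4 / 10.34 = 8.36 MPa

8.36 MPa


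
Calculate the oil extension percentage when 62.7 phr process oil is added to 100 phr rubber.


Oil % = oil / (100 + oil) * 100
= 62.7 / (100 + 62.7) * 100
= 62.7 / 162.7 * 100
= 38.54%

38.54%


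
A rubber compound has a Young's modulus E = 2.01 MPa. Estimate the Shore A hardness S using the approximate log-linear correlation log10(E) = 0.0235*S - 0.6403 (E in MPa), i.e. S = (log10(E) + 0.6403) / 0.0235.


log10(E) = 0.0235*S - 0.6403  =>  S = (log10(E) + 0.6403) / 0.0235
log10(2.01) = 0.303196
S = (0.303196 + 0.6403) / 0.0235 = 0.943496 / 0.0235
S = 40.1

Shore A = 40.1


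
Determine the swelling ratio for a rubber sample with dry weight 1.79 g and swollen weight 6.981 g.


Q = W_swollen / W_dry
Q = 6.981 / 1.79
Q = 3.9

Q = 3.9


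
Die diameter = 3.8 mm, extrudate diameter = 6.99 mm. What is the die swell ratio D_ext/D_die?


Die swell ratio = D_extrudate / D_die
= 6.99 / 3.8
= 1.839

Die swell = 1.839


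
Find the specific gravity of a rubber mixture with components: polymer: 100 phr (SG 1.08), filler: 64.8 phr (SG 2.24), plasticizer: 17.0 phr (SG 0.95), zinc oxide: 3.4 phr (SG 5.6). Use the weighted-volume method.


Sum of weights = 185.2
Volume contributions:
  polymer: 100/1.08 = 92.5926
  filler: 64.8/2.24 = 28.9286
  plasticizer: 17.0/0.95 = 17.8947
  zinc oxide: 3.4/5.6 = 0.6071
Sum of volumes = 140.0230
SG = 185.2 / 140.0230 = 1.323

SG = 1.323


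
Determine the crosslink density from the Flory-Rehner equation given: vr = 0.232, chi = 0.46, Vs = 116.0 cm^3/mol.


ln(1 - vr) = ln(1 - 0.232) = -0.2640
Numerator = -((-0.2640) + 0.232 + 0.46 * 0.232^2) = 0.0072
Denominator = 116.0 * (0.232^(1/3) - 0.232/2) = 57.8218
nu = 0.0072 / 57.8218 = 1.2463e-04 mol/cm^3

1.2463e-04 mol/cm^3


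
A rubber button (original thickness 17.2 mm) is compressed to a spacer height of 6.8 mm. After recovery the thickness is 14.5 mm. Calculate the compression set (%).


CS = (t0 - recovered) / (t0 - ts) * 100
= (17.2 - 14.5) / (17.2 - 6.8) * 100
= 2.7 / 10.4 * 100
= 26.0%

26.0%


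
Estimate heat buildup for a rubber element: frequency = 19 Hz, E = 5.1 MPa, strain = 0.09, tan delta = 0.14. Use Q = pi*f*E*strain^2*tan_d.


Q = pi * f * E * strain^2 * tan_d
= pi * 19 * 5.1 * 0.09^2 * 0.14
= pi * 19 * 5.1 * 0.0081 * 0.14
= 0.3452

Q = 0.3452


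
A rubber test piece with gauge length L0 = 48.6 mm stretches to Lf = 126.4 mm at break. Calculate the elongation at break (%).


Elongation = (Lf - L0) / L0 * 100
= (126.4 - 48.6) / 48.6 * 100
= 77.8 / 48.6 * 100
= 160.1%

160.1%


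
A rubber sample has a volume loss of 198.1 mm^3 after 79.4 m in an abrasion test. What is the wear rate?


Rate = volume_loss / distance
= 198.1 / 79.4
= 2.495 mm^3/m

2.495 mm^3/m


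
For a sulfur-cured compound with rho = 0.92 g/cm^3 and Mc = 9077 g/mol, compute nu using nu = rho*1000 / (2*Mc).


nu = rho * 1000 / (2 * Mc)
nu = 0.92 * 1000 / (2 * 9077)
nu = 920.0 / 18154
nu = 0.0507 mol/L

0.0507 mol/L


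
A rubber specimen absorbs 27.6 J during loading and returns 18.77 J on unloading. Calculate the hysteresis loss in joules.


Hysteresis loss = loading - unloading
= 27.6 - 18.77
= 8.83 J

8.83 J


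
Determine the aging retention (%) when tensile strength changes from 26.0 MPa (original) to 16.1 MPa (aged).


Retention = aged / original * 100
= 16.1 / 26.0 * 100
= 61.9%

61.9%


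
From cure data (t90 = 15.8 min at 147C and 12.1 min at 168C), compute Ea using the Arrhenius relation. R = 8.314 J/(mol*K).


T1 = 420.15 K, T2 = 441.15 K
1/T1 - 1/T2 = 1.1330e-04
ln(t1/t2) = ln(15.8/12.1) = 0.2668
Ea = 8.314 * 0.2668 / 1.1330e-04 = 19578.2787 J/mol
Ea = 19.58 kJ/mol

19.58 kJ/mol


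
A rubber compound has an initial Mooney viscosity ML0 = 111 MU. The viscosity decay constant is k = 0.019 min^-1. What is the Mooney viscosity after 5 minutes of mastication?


ML = ML0 * exp(-k * t)
ML = 111 * exp(-0.019 * 5)
ML = 111 * 0.9094
ML = 100.94 MU

100.94 MU


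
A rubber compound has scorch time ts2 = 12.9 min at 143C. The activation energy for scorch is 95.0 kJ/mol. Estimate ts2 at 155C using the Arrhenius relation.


Convert temperatures: T1 = 143 + 273.15 = 416.15 K, T2 = 155 + 273.15 = 428.15 K
ts2_new = 12.9 * exp(95000 / 8.314 * (1/428.15 - 1/416.15))
1/T2 - 1/T1 = -6.7350e-05
ts2_new = 5.98 min

5.98 min


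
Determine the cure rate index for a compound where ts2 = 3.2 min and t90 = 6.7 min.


CRI = 100 / (t90 - ts2)
= 100 / (6.7 - 3.2)
= 100 / 3.5
= 28.57 min^-1

28.57 min^-1


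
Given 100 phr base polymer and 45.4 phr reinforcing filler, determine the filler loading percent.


Filler % = filler / (rubber + filler) * 100
= 45.4 / (100 + 45.4) * 100
= 45.4 / 145.4 * 100
= 31.22%

31.22%


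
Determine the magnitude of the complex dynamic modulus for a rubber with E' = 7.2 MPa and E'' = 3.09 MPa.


|E*| = sqrt(E'^2 + E''^2)
= sqrt(7.2^2 + 3.09^2)
= sqrt(51.8400 + 9.5481)
= 7.835 MPa

7.835 MPa


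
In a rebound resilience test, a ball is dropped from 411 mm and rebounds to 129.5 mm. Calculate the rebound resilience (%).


Resilience = h_rebound / h_drop * 100
= 129.5 / 411 * 100
= 31.5%

31.5%


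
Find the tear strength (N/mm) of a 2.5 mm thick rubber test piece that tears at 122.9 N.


Tear strength = force / thickness
= 122.9 / 2.5
= 49.16 N/mm

49.16 N/mm


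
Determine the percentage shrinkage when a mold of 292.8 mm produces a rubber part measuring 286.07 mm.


Shrinkage = (mold - part) / mold * 100
= (292.8 - 286.07) / 292.8 * 100
= 6.73 / 292.8 * 100
= 2.3%

2.3%


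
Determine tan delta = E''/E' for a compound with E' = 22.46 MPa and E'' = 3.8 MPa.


tan delta = E'' / E'
= 3.8 / 22.46
= 0.1692

tan delta = 0.1692


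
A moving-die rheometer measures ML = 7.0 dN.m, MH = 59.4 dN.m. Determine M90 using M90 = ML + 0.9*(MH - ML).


M90 = ML + 0.9 * (MH - ML)
M90 = 7.0 + 0.9 * (59.4 - 7.0)
M90 = 7.0 + 0.9 * 52.4
M90 = 54.16 dN.m

54.16 dN.m


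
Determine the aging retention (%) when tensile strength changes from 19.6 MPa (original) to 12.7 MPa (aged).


Retention = aged / original * 100
= 12.7 / 19.6 * 100
= 64.8%

64.8%


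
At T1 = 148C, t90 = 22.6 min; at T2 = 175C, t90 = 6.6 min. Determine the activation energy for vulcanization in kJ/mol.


T1 = 421.15 K, T2 = 448.15 K
1/T1 - 1/T2 = 1.4306e-04
ln(t1/t2) = ln(22.6/6.6) = 1.2309
Ea = 8.314 * 1.2309 / 1.4306e-04 = 71535.6072 J/mol
Ea = 71.54 kJ/mol

71.54 kJ/mol


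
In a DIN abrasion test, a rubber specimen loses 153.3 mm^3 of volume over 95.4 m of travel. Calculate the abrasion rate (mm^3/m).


Rate = volume_loss / distance
= 153.3 / 95.4
= 1.607 mm^3/m

1.607 mm^3/m


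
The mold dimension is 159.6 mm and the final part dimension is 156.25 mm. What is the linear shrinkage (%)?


Shrinkage = (mold - part) / mold * 100
= (159.6 - 156.25) / 159.6 * 100
= 3.35 / 159.6 * 100
= 2.1%

2.1%


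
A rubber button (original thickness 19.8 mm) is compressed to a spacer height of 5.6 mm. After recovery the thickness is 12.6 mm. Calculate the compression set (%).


CS = (t0 - recovered) / (t0 - ts) * 100
= (19.8 - 12.6) / (19.8 - 5.6) * 100
= 7.2 / 14.2 * 100
= 50.7%

50.7%


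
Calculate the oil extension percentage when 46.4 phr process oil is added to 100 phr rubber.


Oil % = oil / (100 + oil) * 100
= 46.4 / (100 + 46.4) * 100
= 46.4 / 146.4 * 100
= 31.69%

31.69%


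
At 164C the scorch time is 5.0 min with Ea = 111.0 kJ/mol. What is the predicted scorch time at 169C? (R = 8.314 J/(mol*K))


Convert temperatures: T1 = 164 + 273.15 = 437.15 K, T2 = 169 + 273.15 = 442.15 K
ts2_new = 5.0 * exp(111000 / 8.314 * (1/442.15 - 1/437.15))
1/T2 - 1/T1 = -2.5868e-05
ts2_new = 3.54 min

3.54 min


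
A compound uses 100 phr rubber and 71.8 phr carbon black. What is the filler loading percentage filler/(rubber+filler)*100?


Filler % = filler / (rubber + filler) * 100
= 71.8 / (100 + 71.8) * 100
= 71.8 / 171.8 * 100
= 41.79%

41.79%


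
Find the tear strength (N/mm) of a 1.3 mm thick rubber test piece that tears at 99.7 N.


Tear strength = force / thickness
= 99.7 / 1.3
= 76.69 N/mm

76.69 N/mm


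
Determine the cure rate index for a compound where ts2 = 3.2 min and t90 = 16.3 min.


CRI = 100 / (t90 - ts2)
= 100 / (16.3 - 3.2)
= 100 / 13.1
= 7.63 min^-1

7.63 min^-1


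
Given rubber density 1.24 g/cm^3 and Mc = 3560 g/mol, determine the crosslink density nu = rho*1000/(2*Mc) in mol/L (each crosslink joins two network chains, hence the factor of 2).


nu = rho * 1000 / (2 * Mc)
nu = 1.24 * 1000 / (2 * 3560)
nu = 1240.0 / 7120
nu = 0.1742 mol/L

0.1742 mol/L


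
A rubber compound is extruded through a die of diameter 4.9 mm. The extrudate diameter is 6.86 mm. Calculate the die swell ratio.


Die swell ratio = D_extrudate / D_die
= 6.86 / 4.9
= 1.4

Die swell = 1.4


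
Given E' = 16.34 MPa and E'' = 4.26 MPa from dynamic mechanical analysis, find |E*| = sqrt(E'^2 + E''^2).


|E*| = sqrt(E'^2 + E''^2)
= sqrt(16.34^2 + 4.26^2)
= sqrt(266.9956 + 18.1476)
= 16.886 MPa

16.886 MPa


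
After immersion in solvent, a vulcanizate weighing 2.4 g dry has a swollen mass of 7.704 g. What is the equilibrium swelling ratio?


Q = W_swollen / W_dry
Q = 7.704 / 2.4
Q = 3.21

Q = 3.21
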